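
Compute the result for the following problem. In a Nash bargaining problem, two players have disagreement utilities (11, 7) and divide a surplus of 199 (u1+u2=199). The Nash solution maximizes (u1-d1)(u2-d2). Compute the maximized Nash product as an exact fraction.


Step 1: The Nash solution splits surplus symmetrically above the disagreement point
Step 2: u1 = (total + d1 - d2)/2 = (199 + 11 - 7)/2 = 203/2
Step 3: u2 = (total - d1 + d2)/2 = (199 - 11 + 7)/2 = 195/2
Step 4: Nash product = (203/2 - 11) * (195/2 - 7)
Step 5: = 181/2 * 181/2 = 32761/4

32761/4


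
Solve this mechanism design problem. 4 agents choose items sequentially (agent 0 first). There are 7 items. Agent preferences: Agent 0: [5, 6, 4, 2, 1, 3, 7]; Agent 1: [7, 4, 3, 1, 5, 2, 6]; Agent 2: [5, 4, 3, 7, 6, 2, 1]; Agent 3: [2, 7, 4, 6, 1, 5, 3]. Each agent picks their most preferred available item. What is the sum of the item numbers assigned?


Step 1: Agent 0 picks item 5
Step 2: Agent 1 picks item 7
Step 3: Agent 2 picks item 4
Step 4: Agent 3 picks item 2
Step 5: Sum = 5 + 7 + 4 + 2 = 18

18


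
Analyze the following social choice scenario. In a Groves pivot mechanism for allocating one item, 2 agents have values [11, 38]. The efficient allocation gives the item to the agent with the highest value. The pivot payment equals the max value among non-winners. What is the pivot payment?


Step 1: The efficient winner is agent 1 with value 38
Step 2: Other agents' values: [11]
Step 3: Pivot payment = max(others) = 11
Step 4: The winner pays 11

11


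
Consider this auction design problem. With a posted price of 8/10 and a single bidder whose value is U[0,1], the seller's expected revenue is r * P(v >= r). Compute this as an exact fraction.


Step 1: Posted price r = 4/5, value support [0,1]
Step 2: P(v >= r) = (1 - 4/5)/1 = 1/5
Step 3: Expected revenue = r * P(v >= r) = 4/5 * 1/5
Step 4: Revenue = 4/25

4/25


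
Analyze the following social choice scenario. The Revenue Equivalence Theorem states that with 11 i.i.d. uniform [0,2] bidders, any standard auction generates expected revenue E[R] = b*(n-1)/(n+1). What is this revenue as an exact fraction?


Step 1: By Revenue Equivalence, expected revenue = b*(n-1)/(n+1)
Step 2: Substituting n = 11, b = 2
Step 3: Revenue = 2*(11-1)/(11+1) = 2*10/12
Step 4: Revenue = 20/12 = 5/3

5/3


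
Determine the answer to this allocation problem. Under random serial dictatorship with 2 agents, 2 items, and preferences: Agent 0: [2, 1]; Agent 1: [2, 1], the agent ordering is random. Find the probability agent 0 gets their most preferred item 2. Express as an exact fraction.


Step 1: Agent 0 wants item 2
Step 2: There are 2 possible orderings of agents
Step 3: In 1 orderings, agent 0 gets item 2
Step 4: Probability = 1/2

1/2


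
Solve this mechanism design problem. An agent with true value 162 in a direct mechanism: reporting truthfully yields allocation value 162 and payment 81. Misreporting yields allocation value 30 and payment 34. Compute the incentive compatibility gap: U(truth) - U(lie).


Step 1: U(truth) = value - payment = 162 - 81 = 81
Step 2: U(lie) = allocation - payment = 30 - 34 = -4
Step 3: IC gap = 81 - (-4) = 85

85


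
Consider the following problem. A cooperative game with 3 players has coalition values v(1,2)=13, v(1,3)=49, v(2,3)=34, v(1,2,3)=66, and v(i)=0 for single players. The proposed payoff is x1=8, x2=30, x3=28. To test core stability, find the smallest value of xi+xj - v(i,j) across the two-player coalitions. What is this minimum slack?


Step 1: Slack for coalition (1,2): x1+x2 - v12 = 38 - 13 = 25
Step 2: Slack for coalition (1,3): x1+x3 - v13 = 36 - 49 = -13
Step 3: Slack for coalition (2,3): x2+x3 - v23 = 58 - 34 = 24
Step 4: Minimum slack = min(25, -13, 24) = -13, attained by (1,3); coalition (1,3) can block (slack < 0), so the allocation is not in the core

-13


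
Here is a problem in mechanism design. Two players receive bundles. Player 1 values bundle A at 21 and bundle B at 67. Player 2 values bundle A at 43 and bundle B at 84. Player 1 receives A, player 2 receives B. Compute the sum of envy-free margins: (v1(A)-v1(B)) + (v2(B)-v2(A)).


Step 1: Player 1's margin = v1(A) - v1(B) = 21 - 67 = -46
Step 2: Player 2's margin = v2(B) - v2(A) = 84 - 43 = 41
Step 3: Total margin = -46 + 41 = -5

-5


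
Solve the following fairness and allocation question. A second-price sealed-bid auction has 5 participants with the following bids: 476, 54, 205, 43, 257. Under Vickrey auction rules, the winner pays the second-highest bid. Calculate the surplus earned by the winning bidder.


Step 1: Sort bids in descending order: 476, 257, 205, 54, 43
Step 2: The winning bid is the highest: 476
Step 3: The payment equals the second-highest bid: 257
Step 4: Surplus = winner's bid - payment = 476 - 257 = 219

219


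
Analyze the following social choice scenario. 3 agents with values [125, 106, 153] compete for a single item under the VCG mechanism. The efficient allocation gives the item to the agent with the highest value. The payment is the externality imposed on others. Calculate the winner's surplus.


Step 1: The winner is the agent with the highest value: agent 2 with value 153
Step 2: Values of other agents: [125, 106]
Step 3: VCG payment = max of others' values = 125
Step 4: Surplus = 153 - 125 = 28

28


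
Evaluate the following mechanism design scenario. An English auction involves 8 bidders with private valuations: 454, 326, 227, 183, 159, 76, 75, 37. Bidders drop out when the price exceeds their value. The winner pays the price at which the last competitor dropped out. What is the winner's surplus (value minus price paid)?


Step 1: Identify the highest value: 454
Step 2: Identify the second-highest value: 326
Step 3: The final price = second-highest value = 326
Step 4: Surplus = 454 - 326 = 128

128


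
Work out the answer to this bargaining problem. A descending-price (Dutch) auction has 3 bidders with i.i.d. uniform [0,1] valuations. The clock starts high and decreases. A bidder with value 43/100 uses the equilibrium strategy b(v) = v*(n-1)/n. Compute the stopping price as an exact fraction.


Step 1: Dutch auctions are strategically equivalent to first-price auctions
Step 2: The equilibrium bid is b(v) = v*(n-1)/n
Step 3: b = 43/100 * 2/3
Step 4: b = 43/150

43/150


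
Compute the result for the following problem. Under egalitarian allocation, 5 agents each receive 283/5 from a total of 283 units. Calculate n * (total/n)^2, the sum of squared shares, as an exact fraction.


Step 1: Each agent's share = 283/5
Step 2: Square of each share = (283/5)^2 = 80089/25
Step 3: Sum of squares = 5 * 80089/25 = 80089/5

80089/5


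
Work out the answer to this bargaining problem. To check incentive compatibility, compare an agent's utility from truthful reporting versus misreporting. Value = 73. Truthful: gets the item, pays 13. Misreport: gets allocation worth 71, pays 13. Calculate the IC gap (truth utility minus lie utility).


Step 1: U(truth) = value - payment = 73 - 13 = 60
Step 2: U(lie) = allocation - payment = 71 - 13 = 58
Step 3: IC gap = 60 - 58 = 2

2


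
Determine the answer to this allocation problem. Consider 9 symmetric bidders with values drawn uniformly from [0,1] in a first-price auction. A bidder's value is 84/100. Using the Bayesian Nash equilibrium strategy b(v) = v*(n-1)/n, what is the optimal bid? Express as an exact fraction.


Step 1: The symmetric BNE bidding function is b(v) = v * (n-1) / n
Step 2: Substitute v = 21/25 and n = 9
Step 3: b = 21/25 * 8/9
Step 4: b = 56/75

56/75


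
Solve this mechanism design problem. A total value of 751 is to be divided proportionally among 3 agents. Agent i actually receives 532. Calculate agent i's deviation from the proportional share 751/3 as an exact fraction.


Step 1: Proportional share = 751/3
Step 2: Agent's actual allocation = 532
Step 3: Excess = 532 - 751/3 = 845/3

845/3


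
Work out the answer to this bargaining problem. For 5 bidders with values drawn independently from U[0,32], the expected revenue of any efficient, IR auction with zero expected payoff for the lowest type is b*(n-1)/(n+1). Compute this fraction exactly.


Step 1: By Revenue Equivalence, expected revenue = b*(n-1)/(n+1)
Step 2: Substituting n = 5, b = 32
Step 3: Revenue = 32*(5-1)/(5+1) = 32*4/6
Step 4: Revenue = 128/6 = 64/3

64/3


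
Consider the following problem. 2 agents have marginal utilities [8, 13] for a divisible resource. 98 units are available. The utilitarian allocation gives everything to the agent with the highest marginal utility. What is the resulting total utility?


Step 1: The marginal utilities are [8, 13]
Step 2: The highest marginal utility is 13
Step 3: All 98 units go to that agent
Step 4: Total utility = 13 * 98 = 1274

1274


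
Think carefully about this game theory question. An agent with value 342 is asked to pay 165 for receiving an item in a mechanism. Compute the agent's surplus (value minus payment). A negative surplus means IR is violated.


Step 1: Surplus = value - payment = 342 - 165 = 177
Step 2: IR is satisfied (surplus >= 0)

177


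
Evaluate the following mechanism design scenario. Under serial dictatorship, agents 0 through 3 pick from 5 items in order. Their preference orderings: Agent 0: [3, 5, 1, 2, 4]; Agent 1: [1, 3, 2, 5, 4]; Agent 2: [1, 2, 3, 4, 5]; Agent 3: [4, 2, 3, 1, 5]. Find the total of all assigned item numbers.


Step 1: Agent 0 picks item 3
Step 2: Agent 1 picks item 1
Step 3: Agent 2 picks item 2
Step 4: Agent 3 picks item 4
Step 5: Sum = 3 + 1 + 2 + 4 = 10

10


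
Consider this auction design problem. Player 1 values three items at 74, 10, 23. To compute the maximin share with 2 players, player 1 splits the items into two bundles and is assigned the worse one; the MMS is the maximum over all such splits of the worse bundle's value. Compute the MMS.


Step 1: Item values = 74, 10, 23
Step 2: Enumerate all 2-bundle partitions and take the smaller bundle:
  Partition 1: {74} vs {10,23} -> bundles 74, 33; min = 33
  Partition 2: {10} vs {74,23} -> bundles 10, 97; min = 10
  Partition 3: {23} vs {74,10} -> bundles 23, 84; min = 23
Step 3: MMS = max(33, 10, 23) = 33

33


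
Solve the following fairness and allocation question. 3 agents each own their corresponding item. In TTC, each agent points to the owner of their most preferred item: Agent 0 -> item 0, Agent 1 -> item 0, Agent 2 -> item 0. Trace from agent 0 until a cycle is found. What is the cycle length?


Step 1: Trace the pointer graph from agent 0: 0 -> 0
Step 2: A cycle is detected when we revisit agent 0
Step 3: The cycle is: 0 -> 0
Step 4: Cycle length = 1

1


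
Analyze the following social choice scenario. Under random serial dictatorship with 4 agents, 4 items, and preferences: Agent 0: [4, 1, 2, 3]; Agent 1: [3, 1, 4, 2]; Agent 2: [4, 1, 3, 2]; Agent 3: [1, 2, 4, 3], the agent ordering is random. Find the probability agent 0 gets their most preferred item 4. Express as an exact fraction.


Step 1: Agent 0 wants item 4
Step 2: There are 24 possible orderings of agents
Step 3: In 12 orderings, agent 0 gets item 4
Step 4: Probability = 12/24 = 1/2

1/2


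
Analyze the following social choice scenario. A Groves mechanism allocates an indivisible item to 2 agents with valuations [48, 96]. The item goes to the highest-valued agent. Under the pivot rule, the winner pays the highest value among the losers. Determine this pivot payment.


Step 1: The efficient winner is agent 1 with value 96
Step 2: Other agents' values: [48]
Step 3: Pivot payment = max(others) = 48
Step 4: The winner pays 48

48


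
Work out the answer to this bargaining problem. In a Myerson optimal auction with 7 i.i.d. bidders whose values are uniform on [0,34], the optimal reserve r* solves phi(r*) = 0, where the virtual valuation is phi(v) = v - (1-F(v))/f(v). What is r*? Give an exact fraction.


Step 1: For U[0,34], F(v) = v/34 and f(v) = 1/34
Step 2: phi(v) = v - (1 - v/34)/(1/34) = v - (34 - v) = 2v - 34
Step 3: Set phi(r*) = 0: 2r* - 34 = 0
Step 4: r* = 34/2 = 17 (the number of bidders n = 7 does not enter)

17


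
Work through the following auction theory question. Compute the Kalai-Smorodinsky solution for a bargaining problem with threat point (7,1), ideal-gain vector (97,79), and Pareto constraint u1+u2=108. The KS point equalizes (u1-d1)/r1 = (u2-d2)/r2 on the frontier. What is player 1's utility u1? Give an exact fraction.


Step 1: At the KS point, (u1-d1)/r1 = (u2-d2)/r2 = t and u1+u2 = 108
Step 2: u1 = d1 + r1*t and u2 = d2 + r2*t, so (d1 + r1*t) + (d2 + r2*t) = 108
Step 3: t = (108 - 7 - 1)/(97 + 79) = 100/176 = 25/44
Step 4: u1 = d1 + r1*t = 7 + 97 * 25/44 = 2733/44
Step 5: (Check: u2 = d2 + r2*t = 2019/44; u1+u2 = 2733/44 + 2019/44 = 108, on the frontier.)

2733/44


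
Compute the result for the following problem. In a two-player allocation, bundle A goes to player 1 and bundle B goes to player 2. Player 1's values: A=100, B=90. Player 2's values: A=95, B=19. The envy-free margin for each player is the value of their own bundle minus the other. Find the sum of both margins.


Step 1: Player 1's margin = v1(A) - v1(B) = 100 - 90 = 10
Step 2: Player 2's margin = v2(B) - v2(A) = 19 - 95 = -76
Step 3: Total margin = 10 + -76 = -66

-66


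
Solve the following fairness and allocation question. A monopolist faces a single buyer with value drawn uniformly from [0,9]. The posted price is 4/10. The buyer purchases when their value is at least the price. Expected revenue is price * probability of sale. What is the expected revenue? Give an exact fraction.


Step 1: Posted price r = 2/5, value support [0,9]
Step 2: P(v >= r) = (9 - 2/5)/9 = 43/45
Step 3: Expected revenue = r * P(v >= r) = 2/5 * 43/45
Step 4: Revenue = 86/225

86/225


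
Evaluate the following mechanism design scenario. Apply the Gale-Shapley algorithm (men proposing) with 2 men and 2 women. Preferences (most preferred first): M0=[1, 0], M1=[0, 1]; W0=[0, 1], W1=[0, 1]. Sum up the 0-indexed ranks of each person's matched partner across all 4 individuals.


Step 1: Run Gale-Shapley (men propose, women hold best offer):
  M0 proposes to W1; she accepts
  M1 proposes to W0; she accepts
Step 2: Final matching: W0-M1, W1-M0
Step 3: 0-indexed ranks (man's rank of his match, then woman's): 0 + 1 + 0 + 0
Step 4: Total rank sum = 1

1


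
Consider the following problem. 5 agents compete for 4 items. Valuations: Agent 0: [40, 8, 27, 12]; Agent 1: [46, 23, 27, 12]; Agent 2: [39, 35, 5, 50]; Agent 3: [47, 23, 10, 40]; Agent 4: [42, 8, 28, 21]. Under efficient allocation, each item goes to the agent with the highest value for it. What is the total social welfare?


Step 1: For each item, find the maximum value among all agents.
Step 2: Item 0 -> Agent 3 (value 47)
Step 3: Item 1 -> Agent 2 (value 35)
Step 4: Item 2 -> Agent 4 (value 28)
Step 5: Item 3 -> Agent 2 (value 50)
Step 6: Total welfare = 47 + 35 + 28 + 50 = 160

160


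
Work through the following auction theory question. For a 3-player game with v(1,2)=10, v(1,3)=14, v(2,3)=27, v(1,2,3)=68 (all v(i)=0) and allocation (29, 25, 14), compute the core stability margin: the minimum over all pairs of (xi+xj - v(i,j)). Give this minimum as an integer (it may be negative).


Step 1: Slack for coalition (1,2): x1+x2 - v12 = 54 - 10 = 44
Step 2: Slack for coalition (1,3): x1+x3 - v13 = 43 - 14 = 29
Step 3: Slack for coalition (2,3): x2+x3 - v23 = 39 - 27 = 12
Step 4: Minimum slack = min(44, 29, 12) = 12, attained by (2,3); no pair can gain by deviating, so the allocation is in the core

12


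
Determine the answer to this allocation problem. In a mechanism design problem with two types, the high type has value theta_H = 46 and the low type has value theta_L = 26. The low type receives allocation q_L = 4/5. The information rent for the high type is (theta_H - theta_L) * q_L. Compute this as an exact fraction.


Step 1: theta_H - theta_L = 46 - 26 = 20
Step 2: Information rent = (theta_H - theta_L) * q_L
Step 3: = 20 * 4/5
Step 4: = 16

16


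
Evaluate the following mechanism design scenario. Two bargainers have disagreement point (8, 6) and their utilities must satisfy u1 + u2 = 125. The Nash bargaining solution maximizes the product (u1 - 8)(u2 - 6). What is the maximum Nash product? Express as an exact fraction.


Step 1: The Nash solution splits surplus symmetrically above the disagreement point
Step 2: u1 = (total + d1 - d2)/2 = (125 + 8 - 6)/2 = 127/2
Step 3: u2 = (total - d1 + d2)/2 = (125 - 8 + 6)/2 = 123/2
Step 4: Nash product = (127/2 - 8) * (123/2 - 6)
Step 5: = 111/2 * 111/2 = 12321/4

12321/4


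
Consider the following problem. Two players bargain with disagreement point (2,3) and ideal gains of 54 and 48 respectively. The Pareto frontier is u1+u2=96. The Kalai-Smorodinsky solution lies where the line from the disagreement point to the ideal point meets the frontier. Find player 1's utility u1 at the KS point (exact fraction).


Step 1: At the KS point, (u1-d1)/r1 = (u2-d2)/r2 = t and u1+u2 = 96
Step 2: u1 = d1 + r1*t and u2 = d2 + r2*t, so (d1 + r1*t) + (d2 + r2*t) = 96
Step 3: t = (96 - 2 - 3)/(54 + 48) = 91/102
Step 4: u1 = d1 + r1*t = 2 + 54 * 91/102 = 853/17
Step 5: (Check: u2 = d2 + r2*t = 779/17; u1+u2 = 853/17 + 779/17 = 96, on the frontier.)

853/17


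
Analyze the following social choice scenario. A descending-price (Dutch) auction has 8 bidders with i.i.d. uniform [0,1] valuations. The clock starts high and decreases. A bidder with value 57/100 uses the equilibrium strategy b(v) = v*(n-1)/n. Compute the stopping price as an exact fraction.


Step 1: Dutch auctions are strategically equivalent to first-price auctions
Step 2: The equilibrium bid is b(v) = v*(n-1)/n
Step 3: b = 57/100 * 7/8
Step 4: b = 399/800

399/800


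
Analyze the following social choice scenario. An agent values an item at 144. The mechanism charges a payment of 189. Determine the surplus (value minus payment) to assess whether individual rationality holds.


Step 1: Surplus = value - payment = 144 - 189 = -45
Step 2: IR is violated (surplus < 0)

-45


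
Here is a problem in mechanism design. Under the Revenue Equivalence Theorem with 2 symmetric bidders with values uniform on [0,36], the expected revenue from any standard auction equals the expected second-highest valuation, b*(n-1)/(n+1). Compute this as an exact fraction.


Step 1: By Revenue Equivalence, expected revenue = b*(n-1)/(n+1)
Step 2: Substituting n = 2, b = 36
Step 3: Revenue = 36*(2-1)/(2+1) = 36*1/3
Step 4: Revenue = 36/3 = 12

12


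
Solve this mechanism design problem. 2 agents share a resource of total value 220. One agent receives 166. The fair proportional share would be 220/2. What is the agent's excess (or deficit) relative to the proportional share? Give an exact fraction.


Step 1: Proportional share = 220/2 = 110
Step 2: Agent's actual allocation = 166
Step 3: Excess = 166 - 110 = 56

56


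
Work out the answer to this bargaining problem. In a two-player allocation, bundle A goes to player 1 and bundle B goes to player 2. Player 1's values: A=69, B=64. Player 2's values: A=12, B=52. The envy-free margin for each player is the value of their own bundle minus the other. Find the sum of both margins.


Step 1: Player 1's margin = v1(A) - v1(B) = 69 - 64 = 5
Step 2: Player 2's margin = v2(B) - v2(A) = 52 - 12 = 40
Step 3: Total margin = 5 + 40 = 45

45


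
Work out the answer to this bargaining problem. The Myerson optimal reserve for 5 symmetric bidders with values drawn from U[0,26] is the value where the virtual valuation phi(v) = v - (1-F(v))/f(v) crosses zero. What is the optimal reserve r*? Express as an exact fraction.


Step 1: For U[0,26], F(v) = v/26 and f(v) = 1/26
Step 2: phi(v) = v - (1 - v/26)/(1/26) = v - (26 - v) = 2v - 26
Step 3: Set phi(r*) = 0: 2r* - 26 = 0
Step 4: r* = 26/2 = 13 (the number of bidders n = 5 does not enter)

13


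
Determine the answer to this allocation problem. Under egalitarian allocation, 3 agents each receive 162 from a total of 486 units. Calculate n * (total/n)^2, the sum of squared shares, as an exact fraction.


Step 1: Each agent's share = 486/3 = 162
Step 2: Square of each share = (162)^2 = 26244
Step 3: Sum of squares = 3 * 26244 = 78732

78732


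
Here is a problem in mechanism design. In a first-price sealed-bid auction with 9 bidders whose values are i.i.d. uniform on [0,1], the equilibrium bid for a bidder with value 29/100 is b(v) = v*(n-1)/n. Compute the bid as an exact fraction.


Step 1: The symmetric BNE bidding function is b(v) = v * (n-1) / n
Step 2: Substitute v = 29/100 and n = 9
Step 3: b = 29/100 * 8/9
Step 4: b = 58/225

58/225


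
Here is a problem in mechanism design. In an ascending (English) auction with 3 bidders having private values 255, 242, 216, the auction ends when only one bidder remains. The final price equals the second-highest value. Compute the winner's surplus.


Step 1: Identify the highest value: 255
Step 2: Identify the second-highest value: 242
Step 3: The final price = second-highest value = 242
Step 4: Surplus = 255 - 242 = 13

13


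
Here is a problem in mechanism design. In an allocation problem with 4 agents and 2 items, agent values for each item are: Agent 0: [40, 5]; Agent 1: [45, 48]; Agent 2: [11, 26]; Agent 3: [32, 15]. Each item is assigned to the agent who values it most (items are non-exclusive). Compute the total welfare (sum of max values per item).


Step 1: For each item, find the maximum value among all agents.
Step 2: Item 0 -> Agent 1 (value 45)
Step 3: Item 1 -> Agent 1 (value 48)
Step 4: Total welfare = 45 + 48 = 93

93


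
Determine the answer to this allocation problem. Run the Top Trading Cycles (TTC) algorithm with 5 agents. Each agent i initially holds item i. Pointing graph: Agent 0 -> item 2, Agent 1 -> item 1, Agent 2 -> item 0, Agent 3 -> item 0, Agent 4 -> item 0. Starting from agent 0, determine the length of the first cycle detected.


Step 1: Trace the pointer graph from agent 0: 0 -> 2 -> 0
Step 2: A cycle is detected when we revisit agent 0
Step 3: The cycle is: 0 -> 2 -> 0
Step 4: Cycle length = 2

2


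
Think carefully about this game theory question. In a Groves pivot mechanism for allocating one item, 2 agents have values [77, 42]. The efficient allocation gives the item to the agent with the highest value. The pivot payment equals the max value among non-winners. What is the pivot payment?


Step 1: The efficient winner is agent 0 with value 77
Step 2: Other agents' values: [42]
Step 3: Pivot payment = max(others) = 42
Step 4: The winner pays 42

42


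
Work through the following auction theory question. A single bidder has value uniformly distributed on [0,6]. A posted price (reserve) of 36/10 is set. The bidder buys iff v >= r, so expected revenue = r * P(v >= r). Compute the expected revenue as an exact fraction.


Step 1: Posted price r = 18/5, value support [0,6]
Step 2: P(v >= r) = (6 - 18/5)/6 = 2/5
Step 3: Expected revenue = r * P(v >= r) = 18/5 * 2/5
Step 4: Revenue = 36/25

36/25


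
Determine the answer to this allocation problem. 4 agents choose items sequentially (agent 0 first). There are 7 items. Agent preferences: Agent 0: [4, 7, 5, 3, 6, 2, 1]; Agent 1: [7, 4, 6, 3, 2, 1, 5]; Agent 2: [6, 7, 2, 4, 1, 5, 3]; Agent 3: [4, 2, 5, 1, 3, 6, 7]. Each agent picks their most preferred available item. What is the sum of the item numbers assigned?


Step 1: Agent 0 picks item 4
Step 2: Agent 1 picks item 7
Step 3: Agent 2 picks item 6
Step 4: Agent 3 picks item 2
Step 5: Sum = 4 + 7 + 6 + 2 = 19

19


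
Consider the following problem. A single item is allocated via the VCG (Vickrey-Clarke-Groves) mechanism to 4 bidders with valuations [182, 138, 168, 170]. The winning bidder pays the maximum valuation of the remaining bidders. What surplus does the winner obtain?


Step 1: The winner is the agent with the highest value: agent 0 with value 182
Step 2: Values of other agents: [138, 168, 170]
Step 3: VCG payment = max of others' values = 170
Step 4: Surplus = 182 - 170 = 12

12


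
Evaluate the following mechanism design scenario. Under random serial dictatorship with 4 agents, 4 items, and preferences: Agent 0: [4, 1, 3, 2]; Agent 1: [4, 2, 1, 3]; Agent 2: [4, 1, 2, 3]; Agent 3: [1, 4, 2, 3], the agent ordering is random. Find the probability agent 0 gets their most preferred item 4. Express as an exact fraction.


Step 1: Agent 0 wants item 4
Step 2: There are 24 possible orderings of agents
Step 3: In 8 orderings, agent 0 gets item 4
Step 4: Probability = 8/24 = 1/3

1/3


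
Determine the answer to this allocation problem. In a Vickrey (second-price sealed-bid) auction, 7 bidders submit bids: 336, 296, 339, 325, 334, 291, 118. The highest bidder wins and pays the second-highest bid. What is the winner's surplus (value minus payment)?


Step 1: Sort bids in descending order: 339, 336, 334, 325, 296, 291, 118
Step 2: The winning bid is the highest: 339
Step 3: The payment equals the second-highest bid: 336
Step 4: Surplus = winner's bid - payment = 339 - 336 = 3

3


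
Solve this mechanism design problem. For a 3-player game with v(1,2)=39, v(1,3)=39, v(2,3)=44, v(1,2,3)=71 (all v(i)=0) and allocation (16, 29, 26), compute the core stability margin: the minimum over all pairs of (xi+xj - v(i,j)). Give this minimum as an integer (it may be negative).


Step 1: Slack for coalition (1,2): x1+x2 - v12 = 45 - 39 = 6
Step 2: Slack for coalition (1,3): x1+x3 - v13 = 42 - 39 = 3
Step 3: Slack for coalition (2,3): x2+x3 - v23 = 55 - 44 = 11
Step 4: Minimum slack = min(6, 3, 11) = 3, attained by (1,3); no pair can gain by deviating, so the allocation is in the core

3


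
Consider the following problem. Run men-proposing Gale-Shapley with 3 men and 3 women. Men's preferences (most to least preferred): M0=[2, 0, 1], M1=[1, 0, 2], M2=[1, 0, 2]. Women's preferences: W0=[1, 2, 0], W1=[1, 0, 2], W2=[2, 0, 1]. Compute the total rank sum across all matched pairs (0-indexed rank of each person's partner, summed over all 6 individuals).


Step 1: Run Gale-Shapley (men propose, women hold best offer):
  M0 proposes to W2; she accepts
  M1 proposes to W1; she accepts
  M2 proposes to W1; rejected
  M2 proposes to W0; she accepts
Step 2: Final matching: W0-M2, W1-M1, W2-M0
Step 3: 0-indexed ranks (man's rank of his match, then woman's): 1 + 1 + 0 + 0 + 0 + 1
Step 4: Total rank sum = 3

3


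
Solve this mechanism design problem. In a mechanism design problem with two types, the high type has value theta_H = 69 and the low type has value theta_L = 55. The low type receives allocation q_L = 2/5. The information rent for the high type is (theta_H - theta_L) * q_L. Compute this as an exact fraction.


Step 1: theta_H - theta_L = 69 - 55 = 14
Step 2: Information rent = (theta_H - theta_L) * q_L
Step 3: = 14 * 2/5
Step 4: = 28/5

28/5


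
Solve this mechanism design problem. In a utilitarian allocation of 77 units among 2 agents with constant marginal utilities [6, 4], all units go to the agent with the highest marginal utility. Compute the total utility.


Step 1: The marginal utilities are [6, 4]
Step 2: The highest marginal utility is 6
Step 3: All 77 units go to that agent
Step 4: Total utility = 6 * 77 = 462

462


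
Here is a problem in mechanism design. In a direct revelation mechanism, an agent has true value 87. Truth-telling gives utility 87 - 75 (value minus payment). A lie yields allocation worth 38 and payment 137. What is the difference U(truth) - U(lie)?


Step 1: U(truth) = value - payment = 87 - 75 = 12
Step 2: U(lie) = allocation - payment = 38 - 137 = -99
Step 3: IC gap = 12 - (-99) = 111

111


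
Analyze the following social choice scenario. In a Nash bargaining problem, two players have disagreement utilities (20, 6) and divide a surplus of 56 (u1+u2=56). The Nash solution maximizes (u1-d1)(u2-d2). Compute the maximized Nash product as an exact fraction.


Step 1: The Nash solution splits surplus symmetrically above the disagreement point
Step 2: u1 = (total + d1 - d2)/2 = (56 + 20 - 6)/2 = 35
Step 3: u2 = (total - d1 + d2)/2 = (56 - 20 + 6)/2 = 21
Step 4: Nash product = (35 - 20) * (21 - 6)
Step 5: = 15 * 15 = 225

225


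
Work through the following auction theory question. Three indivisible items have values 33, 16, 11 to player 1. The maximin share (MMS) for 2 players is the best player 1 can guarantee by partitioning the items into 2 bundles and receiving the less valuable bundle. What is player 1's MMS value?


Step 1: Item values = 33, 16, 11
Step 2: Enumerate all 2-bundle partitions and take the smaller bundle:
  Partition 1: {33} vs {16,11} -> bundles 33, 27; min = 27
  Partition 2: {16} vs {33,11} -> bundles 16, 44; min = 16
  Partition 3: {11} vs {33,16} -> bundles 11, 49; min = 11
Step 3: MMS = max(27, 16, 11) = 27

27


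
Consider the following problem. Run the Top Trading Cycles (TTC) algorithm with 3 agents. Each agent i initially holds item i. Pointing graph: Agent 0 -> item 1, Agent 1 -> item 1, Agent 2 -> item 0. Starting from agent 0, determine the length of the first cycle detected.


Step 1: Trace the pointer graph from agent 0: 0 -> 1 -> 1
Step 2: A cycle is detected when we revisit agent 1
Step 3: The cycle is: 1 -> 1
Step 4: Cycle length = 1

1


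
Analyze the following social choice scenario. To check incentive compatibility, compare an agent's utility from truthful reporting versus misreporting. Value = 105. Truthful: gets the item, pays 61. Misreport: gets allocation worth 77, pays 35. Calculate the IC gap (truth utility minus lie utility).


Step 1: U(truth) = value - payment = 105 - 61 = 44
Step 2: U(lie) = allocation - payment = 77 - 35 = 42
Step 3: IC gap = 44 - 42 = 2

2


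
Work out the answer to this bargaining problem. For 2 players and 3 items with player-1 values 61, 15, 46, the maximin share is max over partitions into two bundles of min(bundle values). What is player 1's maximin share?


Step 1: Item values = 61, 15, 46
Step 2: Enumerate all 2-bundle partitions and take the smaller bundle:
  Partition 1: {61} vs {15,46} -> bundles 61, 61; min = 61
  Partition 2: {15} vs {61,46} -> bundles 15, 107; min = 15
  Partition 3: {46} vs {61,15} -> bundles 46, 76; min = 46
Step 3: MMS = max(61, 15, 46) = 61

61


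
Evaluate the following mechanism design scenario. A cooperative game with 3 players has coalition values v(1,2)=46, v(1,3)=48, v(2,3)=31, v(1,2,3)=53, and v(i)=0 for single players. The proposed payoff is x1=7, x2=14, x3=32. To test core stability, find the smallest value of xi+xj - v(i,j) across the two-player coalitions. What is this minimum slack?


Step 1: Slack for coalition (1,2): x1+x2 - v12 = 21 - 46 = -25
Step 2: Slack for coalition (1,3): x1+x3 - v13 = 39 - 48 = -9
Step 3: Slack for coalition (2,3): x2+x3 - v23 = 46 - 31 = 15
Step 4: Minimum slack = min(-25, -9, 15) = -25, attained by (1,2); coalition (1,2) can block (slack < 0), so the allocation is not in the core

-25


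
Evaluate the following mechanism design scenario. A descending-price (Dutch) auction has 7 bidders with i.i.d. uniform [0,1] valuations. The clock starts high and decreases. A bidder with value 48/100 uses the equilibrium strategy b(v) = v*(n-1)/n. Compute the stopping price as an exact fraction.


Step 1: Dutch auctions are strategically equivalent to first-price auctions
Step 2: The equilibrium bid is b(v) = v*(n-1)/n
Step 3: b = 12/25 * 6/7
Step 4: b = 72/175

72/175


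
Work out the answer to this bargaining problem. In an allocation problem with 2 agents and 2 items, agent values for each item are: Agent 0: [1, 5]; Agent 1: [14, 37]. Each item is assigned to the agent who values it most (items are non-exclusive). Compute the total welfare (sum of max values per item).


Step 1: For each item, find the maximum value among all agents.
Step 2: Item 0 -> Agent 1 (value 14)
Step 3: Item 1 -> Agent 1 (value 37)
Step 4: Total welfare = 14 + 37 = 51

51


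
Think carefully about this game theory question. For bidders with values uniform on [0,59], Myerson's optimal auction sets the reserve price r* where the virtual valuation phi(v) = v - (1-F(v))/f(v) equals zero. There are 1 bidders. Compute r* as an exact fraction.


Step 1: For U[0,59], F(v) = v/59 and f(v) = 1/59
Step 2: phi(v) = v - (1 - v/59)/(1/59) = v - (59 - v) = 2v - 59
Step 3: Set phi(r*) = 0: 2r* - 59 = 0
Step 4: r* = 59/2 (the number of bidders n = 1 does not enter)

59/2


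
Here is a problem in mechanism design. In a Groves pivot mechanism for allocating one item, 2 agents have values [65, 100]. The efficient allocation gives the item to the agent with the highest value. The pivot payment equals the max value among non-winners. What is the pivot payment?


Step 1: The efficient winner is agent 1 with value 100
Step 2: Other agents' values: [65]
Step 3: Pivot payment = max(others) = 65
Step 4: The winner pays 65

65


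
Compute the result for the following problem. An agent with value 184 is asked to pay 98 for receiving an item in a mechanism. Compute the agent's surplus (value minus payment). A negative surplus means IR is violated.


Step 1: Surplus = value - payment = 184 - 98 = 86
Step 2: IR is satisfied (surplus >= 0)

86


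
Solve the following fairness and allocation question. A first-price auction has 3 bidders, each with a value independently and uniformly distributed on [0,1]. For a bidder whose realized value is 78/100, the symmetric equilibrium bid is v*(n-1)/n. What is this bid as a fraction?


Step 1: The symmetric BNE bidding function is b(v) = v * (n-1) / n
Step 2: Substitute v = 39/50 and n = 3
Step 3: b = 39/50 * 2/3
Step 4: b = 13/25

13/25


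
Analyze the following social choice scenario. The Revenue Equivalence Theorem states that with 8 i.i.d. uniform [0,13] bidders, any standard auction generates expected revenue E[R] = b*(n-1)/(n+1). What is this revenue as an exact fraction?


Step 1: By Revenue Equivalence, expected revenue = b*(n-1)/(n+1)
Step 2: Substituting n = 8, b = 13
Step 3: Revenue = 13*(8-1)/(8+1) = 13*7/9
Step 4: Revenue = 91/9

91/9


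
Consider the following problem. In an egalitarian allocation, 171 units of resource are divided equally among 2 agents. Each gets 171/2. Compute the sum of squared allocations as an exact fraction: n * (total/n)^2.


Step 1: Each agent's share = 171/2
Step 2: Square of each share = (171/2)^2 = 29241/4
Step 3: Sum of squares = 2 * 29241/4 = 29241/2

29241/2


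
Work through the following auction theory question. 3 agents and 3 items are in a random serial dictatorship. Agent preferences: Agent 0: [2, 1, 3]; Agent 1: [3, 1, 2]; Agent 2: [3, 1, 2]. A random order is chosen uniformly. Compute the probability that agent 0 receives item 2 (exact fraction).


Step 1: Agent 0 wants item 2
Step 2: There are 6 possible orderings of agents
Step 3: In 6 orderings, agent 0 gets item 2
Step 4: Probability = 6/6 = 1

1


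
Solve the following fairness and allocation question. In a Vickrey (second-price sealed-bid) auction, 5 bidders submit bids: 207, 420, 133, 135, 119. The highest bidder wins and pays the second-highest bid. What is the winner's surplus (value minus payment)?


Step 1: Sort bids in descending order: 420, 207, 135, 133, 119
Step 2: The winning bid is the highest: 420
Step 3: The payment equals the second-highest bid: 207
Step 4: Surplus = winner's bid - payment = 420 - 207 = 213

213


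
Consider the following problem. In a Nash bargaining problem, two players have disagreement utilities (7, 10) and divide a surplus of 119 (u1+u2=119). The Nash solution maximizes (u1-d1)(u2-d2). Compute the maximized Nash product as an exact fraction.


Step 1: The Nash solution splits surplus symmetrically above the disagreement point
Step 2: u1 = (total + d1 - d2)/2 = (119 + 7 - 10)/2 = 58
Step 3: u2 = (total - d1 + d2)/2 = (119 - 7 + 10)/2 = 61
Step 4: Nash product = (58 - 7) * (61 - 10)
Step 5: = 51 * 51 = 2601

2601


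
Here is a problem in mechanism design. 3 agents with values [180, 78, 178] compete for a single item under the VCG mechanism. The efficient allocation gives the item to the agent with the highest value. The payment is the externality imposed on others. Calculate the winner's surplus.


Step 1: The winner is the agent with the highest value: agent 0 with value 180
Step 2: Values of other agents: [78, 178]
Step 3: VCG payment = max of others' values = 178
Step 4: Surplus = 180 - 178 = 2

2


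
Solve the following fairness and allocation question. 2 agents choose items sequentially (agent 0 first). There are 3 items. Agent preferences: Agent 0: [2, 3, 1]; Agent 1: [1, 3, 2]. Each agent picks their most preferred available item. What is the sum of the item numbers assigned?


Step 1: Agent 0 picks item 2
Step 2: Agent 1 picks item 1
Step 3: Sum = 2 + 1 = 3

3


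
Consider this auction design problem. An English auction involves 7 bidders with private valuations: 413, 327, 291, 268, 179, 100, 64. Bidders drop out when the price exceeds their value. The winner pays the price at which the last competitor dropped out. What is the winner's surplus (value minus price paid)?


Step 1: Identify the highest value: 413
Step 2: Identify the second-highest value: 327
Step 3: The final price = second-highest value = 327
Step 4: Surplus = 413 - 327 = 86

86


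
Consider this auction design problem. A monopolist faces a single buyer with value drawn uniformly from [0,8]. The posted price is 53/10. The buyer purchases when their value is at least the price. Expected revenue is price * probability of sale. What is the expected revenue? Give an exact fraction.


Step 1: Posted price r = 53/10, value support [0,8]
Step 2: P(v >= r) = (8 - 53/10)/8 = 27/80
Step 3: Expected revenue = r * P(v >= r) = 53/10 * 27/80
Step 4: Revenue = 1431/800

1431/800


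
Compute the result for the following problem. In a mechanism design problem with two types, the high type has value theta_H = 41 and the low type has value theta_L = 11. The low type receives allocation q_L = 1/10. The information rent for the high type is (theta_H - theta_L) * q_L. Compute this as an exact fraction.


Step 1: theta_H - theta_L = 41 - 11 = 30
Step 2: Information rent = (theta_H - theta_L) * q_L
Step 3: = 30 * 1/10
Step 4: = 3

3


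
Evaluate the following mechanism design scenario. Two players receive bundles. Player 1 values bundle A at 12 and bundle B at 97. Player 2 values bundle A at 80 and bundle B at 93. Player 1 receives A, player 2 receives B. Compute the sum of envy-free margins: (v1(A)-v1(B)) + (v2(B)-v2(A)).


Step 1: Player 1's margin = v1(A) - v1(B) = 12 - 97 = -85
Step 2: Player 2's margin = v2(B) - v2(A) = 93 - 80 = 13
Step 3: Total margin = -85 + 13 = -72

-72


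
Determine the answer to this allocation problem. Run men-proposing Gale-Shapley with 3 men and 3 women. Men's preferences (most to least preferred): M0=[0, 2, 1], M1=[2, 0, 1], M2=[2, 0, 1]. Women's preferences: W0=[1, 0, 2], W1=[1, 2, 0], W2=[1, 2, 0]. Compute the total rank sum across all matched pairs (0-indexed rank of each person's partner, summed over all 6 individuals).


Step 1: Run Gale-Shapley (men propose, women hold best offer):
  M0 proposes to W0; she accepts
  M1 proposes to W2; she accepts
  M2 proposes to W2; rejected
  M2 proposes to W0; rejected
  M2 proposes to W1; she accepts
Step 2: Final matching: W0-M0, W1-M2, W2-M1
Step 3: 0-indexed ranks (man's rank of his match, then woman's): 0 + 1 + 2 + 1 + 0 + 0
Step 4: Total rank sum = 4

4


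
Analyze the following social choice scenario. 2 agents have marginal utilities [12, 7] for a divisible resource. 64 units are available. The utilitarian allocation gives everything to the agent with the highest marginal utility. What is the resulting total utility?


Step 1: The marginal utilities are [12, 7]
Step 2: The highest marginal utility is 12
Step 3: All 64 units go to that agent
Step 4: Total utility = 12 * 64 = 768

768


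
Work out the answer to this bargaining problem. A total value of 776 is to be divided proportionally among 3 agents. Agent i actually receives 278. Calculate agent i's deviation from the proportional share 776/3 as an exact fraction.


Step 1: Proportional share = 776/3
Step 2: Agent's actual allocation = 278
Step 3: Excess = 278 - 776/3 = 58/3

58/3
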